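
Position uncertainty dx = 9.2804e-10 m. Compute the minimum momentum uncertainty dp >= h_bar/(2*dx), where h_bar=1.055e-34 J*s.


dp = h_bar / (2 * dx)
= 1.055e-34 / (2 * 9.2804e-10)
= 1.055e-34 / 1.8561e-09
= 5.6840e-26 kg*m/s

5.6840e-26


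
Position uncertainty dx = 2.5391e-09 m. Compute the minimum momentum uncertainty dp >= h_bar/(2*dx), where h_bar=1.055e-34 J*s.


dp = h_bar / (2 * dx)
= 1.055e-34 / (2 * 2.5391e-09)
= 1.055e-34 / 5.0782e-09
= 2.0775e-26 kg*m/s

2.0775e-26


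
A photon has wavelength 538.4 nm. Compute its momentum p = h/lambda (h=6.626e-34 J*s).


p = h / lambda
= 6.626e-34 / (538.4e-9)
= 6.626e-34 / 5.3840e-07
= 1.2307e-27 kg*m/s

1.2307e-27


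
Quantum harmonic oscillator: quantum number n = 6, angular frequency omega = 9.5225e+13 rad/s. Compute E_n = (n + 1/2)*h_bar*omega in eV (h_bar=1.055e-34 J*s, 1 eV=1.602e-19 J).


E = (n + 1/2) * h_bar * omega
= (6 + 0.5) * 1.055e-34 * 9.5225e+13
= 6.5 * 1.0046e-20
= 6.5301e-20 J
= 0.4076 eV

0.4076


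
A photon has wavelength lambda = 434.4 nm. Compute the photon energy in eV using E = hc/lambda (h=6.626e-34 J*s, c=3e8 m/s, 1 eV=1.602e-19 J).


E = hc / lambda
= (6.626e-34)(3e8) / (434.4e-9)
= 1.9878e-25 / 4.3440e-07
= 4.5760e-19 J
Converting to eV: 4.5760e-19 / 1.602e-19
= 2.8564 eV

2.8564


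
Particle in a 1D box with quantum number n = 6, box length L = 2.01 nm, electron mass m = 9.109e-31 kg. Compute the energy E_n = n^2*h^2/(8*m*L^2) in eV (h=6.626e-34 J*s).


E = n^2 * h^2 / (8 * m * L^2)
= 6^2 * (6.626e-34)^2 / (8 * 9.109e-31 * (2.01e-9)^2)
= 36 * 4.3904e-67 / (8 * 9.109e-31 * 4.0401e-18)
= 5.3685e-19 J
= 3.3511 eV

3.3511


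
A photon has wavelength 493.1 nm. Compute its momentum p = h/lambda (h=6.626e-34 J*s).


p = h / lambda
= 6.626e-34 / (493.1e-9)
= 6.626e-34 / 4.9310e-07
= 1.3437e-27 kg*m/s

1.3437e-27


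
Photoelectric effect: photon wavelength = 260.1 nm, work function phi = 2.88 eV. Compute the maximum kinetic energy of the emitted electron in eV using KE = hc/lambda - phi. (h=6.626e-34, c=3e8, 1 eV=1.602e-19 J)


E_photon = hc / lambda
= (6.626e-34)(3e8) / (260.1e-9)
= 7.6424e-19 J
= 4.7706 eV
KE = E_photon - phi
= 4.7706 - 2.88
= 1.8906 eV

1.8906


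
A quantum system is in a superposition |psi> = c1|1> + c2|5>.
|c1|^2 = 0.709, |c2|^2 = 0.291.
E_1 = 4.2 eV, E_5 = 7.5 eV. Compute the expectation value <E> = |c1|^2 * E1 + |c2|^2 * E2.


<E> = |c1|^2 * E1 + |c2|^2 * E2
= 0.709 * 4.2 + 0.291 * 7.5
= 2.9778 + 2.1825
= 5.1603 eV

5.1603


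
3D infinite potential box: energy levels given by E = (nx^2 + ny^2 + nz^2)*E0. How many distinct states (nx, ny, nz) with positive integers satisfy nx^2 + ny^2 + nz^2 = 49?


Enumerate all (nx, ny, nz) with nx^2 + ny^2 + nz^2 = 49:
(2,3,6)
(2,6,3)
(3,2,6)
(3,6,2)
(6,2,3)
(6,3,2)
Total degeneracy = 6

6


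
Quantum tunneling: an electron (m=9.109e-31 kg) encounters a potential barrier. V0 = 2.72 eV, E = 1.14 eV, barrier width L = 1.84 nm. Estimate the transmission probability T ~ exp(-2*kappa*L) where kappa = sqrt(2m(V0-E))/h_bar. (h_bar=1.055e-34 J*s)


V0 - E = 1.58 eV = 2.5312e-19 J
kappa = sqrt(2 * m * (V0-E)) / h_bar
= sqrt(2 * 9.109e-31 * 2.5312e-19) / 1.055e-34
= 6.4366e+09 /m
2*kappa*L = 2 * 6.4366e+09 * 1.84e-9
= 23.6868
T = exp(-23.6868) = 5.163860e-11

5.163860e-11


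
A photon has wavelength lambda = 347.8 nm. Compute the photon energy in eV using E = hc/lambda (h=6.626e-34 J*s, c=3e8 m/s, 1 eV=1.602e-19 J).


E = hc / lambda
= (6.626e-34)(3e8) / (347.8e-9)
= 1.9878e-25 / 3.4780e-07
= 5.7154e-19 J
Converting to eV: 5.7154e-19 / 1.602e-19
= 3.5676 eV

3.5676


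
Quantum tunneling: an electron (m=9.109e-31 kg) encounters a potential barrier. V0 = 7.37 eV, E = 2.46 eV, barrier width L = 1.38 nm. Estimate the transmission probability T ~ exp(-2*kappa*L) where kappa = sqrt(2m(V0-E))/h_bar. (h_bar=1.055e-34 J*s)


V0 - E = 4.91 eV = 7.8658e-19 J
kappa = sqrt(2 * m * (V0-E)) / h_bar
= sqrt(2 * 9.109e-31 * 7.8658e-19) / 1.055e-34
= 1.1347e+10 /m
2*kappa*L = 2 * 1.1347e+10 * 1.38e-9
= 31.3169
T = exp(-31.3169) = 2.507475e-14

2.507475e-14


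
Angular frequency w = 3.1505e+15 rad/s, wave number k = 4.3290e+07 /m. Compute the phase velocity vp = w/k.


vp = w / k
= 3.1505e+15 / 4.3290e+07
= 7.2777e+07 m/s

7.2777e+07


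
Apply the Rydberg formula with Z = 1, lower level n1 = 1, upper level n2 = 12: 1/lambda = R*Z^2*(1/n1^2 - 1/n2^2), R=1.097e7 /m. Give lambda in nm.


1/lambda = R * Z^2 * (1/n1^2 - 1/n2^2)
= 1.097e7 * 1^2 * (1/1^2 - 1/12^2)
= 1.097e7 * 1 * (1.0 - 0.006944)
= 1.0894e+07 /m
lambda = 1 / 1.0894e+07
= 91.7952 nm

91.7952


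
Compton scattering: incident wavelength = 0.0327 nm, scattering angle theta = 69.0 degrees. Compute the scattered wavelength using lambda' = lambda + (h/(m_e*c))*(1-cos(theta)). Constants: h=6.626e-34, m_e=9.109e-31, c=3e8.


Compton wavelength: h/(m_e*c) = 2.4247e-12 m
d_lambda = 2.4247e-12 * (1 - cos(69.0 deg))
= 2.4247e-12 * 0.641632
= 1.5558e-12 m = 0.001556 nm
lambda' = 0.0327 + 0.001556
= 0.034256 nm

0.034256


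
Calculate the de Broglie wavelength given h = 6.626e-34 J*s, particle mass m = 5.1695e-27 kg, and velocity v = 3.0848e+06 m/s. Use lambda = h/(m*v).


lambda = h / (m * v)
= 6.626e-34 / (5.1695e-27 * 3.0848e+06)
= 6.626e-34 / 1.5947e-20
= 4.1550e-14 m

4.1550e-14


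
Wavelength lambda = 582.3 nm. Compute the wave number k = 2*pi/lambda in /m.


k = 2 * pi / lambda
= 6.2832 / (582.3e-9)
= 6.2832 / 5.8230e-07
= 1.0790e+07 /m

1.0790e+07


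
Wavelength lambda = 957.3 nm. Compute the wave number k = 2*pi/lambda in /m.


k = 2 * pi / lambda
= 6.2832 / (957.3e-9)
= 6.2832 / 9.5730e-07
= 6.5634e+06 /m

6.5634e+06


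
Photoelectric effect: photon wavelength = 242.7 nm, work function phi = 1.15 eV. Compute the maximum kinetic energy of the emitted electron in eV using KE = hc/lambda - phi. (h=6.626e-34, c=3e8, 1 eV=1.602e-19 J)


E_photon = hc / lambda
= (6.626e-34)(3e8) / (242.7e-9)
= 8.1904e-19 J
= 5.1126 eV
KE = E_photon - phi
= 5.1126 - 1.15
= 3.9626 eV

3.9626


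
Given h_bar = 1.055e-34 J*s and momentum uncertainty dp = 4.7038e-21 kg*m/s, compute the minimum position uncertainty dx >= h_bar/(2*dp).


dx = h_bar / (2 * dp)
= 1.055e-34 / (2 * 4.7038e-21)
= 1.055e-34 / 9.4076e-21
= 1.1214e-14 m

1.1214e-14


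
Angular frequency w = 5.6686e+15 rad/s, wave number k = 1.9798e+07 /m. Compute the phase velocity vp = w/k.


vp = w / k
= 5.6686e+15 / 1.9798e+07
= 2.8632e+08 m/s

2.8632e+08


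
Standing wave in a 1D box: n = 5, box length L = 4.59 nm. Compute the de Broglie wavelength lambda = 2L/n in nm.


lambda = 2L / n
= 2 * 4.59 / 5
= 9.18 / 5
= 1.836 nm

1.836


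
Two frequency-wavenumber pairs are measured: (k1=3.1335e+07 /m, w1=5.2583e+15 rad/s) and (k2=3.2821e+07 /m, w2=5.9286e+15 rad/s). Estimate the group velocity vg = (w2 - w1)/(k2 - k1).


vg = (w2 - w1) / (k2 - k1)
= (5.9286e+15 - 5.2583e+15) / (3.2821e+07 - 3.1335e+07)
= 6.7030e+14 / 1.4860e+06
= 4.5108e+08 m/s

4.5108e+08


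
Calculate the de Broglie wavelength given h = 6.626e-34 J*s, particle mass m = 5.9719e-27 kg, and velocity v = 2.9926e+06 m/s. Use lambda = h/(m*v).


lambda = h / (m * v)
= 6.626e-34 / (5.9719e-27 * 2.9926e+06)
= 6.626e-34 / 1.7872e-20
= 3.7076e-14 m

3.7076e-14


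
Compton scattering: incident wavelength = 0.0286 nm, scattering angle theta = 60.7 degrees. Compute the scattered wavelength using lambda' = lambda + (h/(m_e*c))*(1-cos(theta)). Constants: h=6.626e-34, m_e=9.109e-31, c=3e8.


Compton wavelength: h/(m_e*c) = 2.4247e-12 m
d_lambda = 2.4247e-12 * (1 - cos(60.7 deg))
= 2.4247e-12 * 0.510618
= 1.2381e-12 m = 0.001238 nm
lambda' = 0.0286 + 0.001238
= 0.029838 nm

0.029838


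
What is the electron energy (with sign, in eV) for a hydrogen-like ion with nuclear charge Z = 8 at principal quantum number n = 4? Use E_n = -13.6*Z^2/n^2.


E_n = -13.6 * Z^2 / n^2
= -13.6 * 8^2 / 4^2
= -13.6 * 64 / 16
= -54.4 eV

-54.4


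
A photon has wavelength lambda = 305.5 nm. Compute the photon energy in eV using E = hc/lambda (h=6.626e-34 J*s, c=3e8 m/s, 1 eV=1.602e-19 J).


E = hc / lambda
= (6.626e-34)(3e8) / (305.5e-9)
= 1.9878e-25 / 3.0550e-07
= 6.5067e-19 J
Converting to eV: 6.5067e-19 / 1.602e-19
= 4.0616 eV

4.0616


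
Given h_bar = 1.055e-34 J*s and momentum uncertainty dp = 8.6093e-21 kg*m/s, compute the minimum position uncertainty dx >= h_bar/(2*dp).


dx = h_bar / (2 * dp)
= 1.055e-34 / (2 * 8.6093e-21)
= 1.055e-34 / 1.7219e-20
= 6.1271e-15 m

6.1271e-15


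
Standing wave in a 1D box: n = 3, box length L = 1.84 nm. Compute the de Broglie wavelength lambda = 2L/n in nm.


lambda = 2L / n
= 2 * 1.84 / 3
= 3.68 / 3
= 1.2267 nm

1.2267


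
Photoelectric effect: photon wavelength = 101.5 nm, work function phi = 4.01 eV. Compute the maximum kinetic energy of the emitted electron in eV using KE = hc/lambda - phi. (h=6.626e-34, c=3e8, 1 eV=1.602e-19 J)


E_photon = hc / lambda
= (6.626e-34)(3e8) / (101.5e-9)
= 1.9584e-18 J
= 12.2249 eV
KE = E_photon - phi
= 12.2249 - 4.01
= 8.2149 eV

8.2149


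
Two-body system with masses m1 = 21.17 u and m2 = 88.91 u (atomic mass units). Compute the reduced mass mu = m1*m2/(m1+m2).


mu = m1 * m2 / (m1 + m2)
= 21.17 * 88.91 / (21.17 + 88.91)
= 1882.2247 / 110.08
= 17.0987 u

17.0987


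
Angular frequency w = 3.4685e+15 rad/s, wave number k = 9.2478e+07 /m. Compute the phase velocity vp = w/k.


vp = w / k
= 3.4685e+15 / 9.2478e+07
= 3.7506e+07 m/s

3.7506e+07


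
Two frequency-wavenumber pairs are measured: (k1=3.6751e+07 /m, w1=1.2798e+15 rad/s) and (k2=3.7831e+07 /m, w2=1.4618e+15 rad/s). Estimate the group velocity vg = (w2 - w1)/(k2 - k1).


vg = (w2 - w1) / (k2 - k1)
= (1.4618e+15 - 1.2798e+15) / (3.7831e+07 - 3.6751e+07)
= 1.8200e+14 / 1.0800e+06
= 1.6852e+08 m/s

1.6852e+08


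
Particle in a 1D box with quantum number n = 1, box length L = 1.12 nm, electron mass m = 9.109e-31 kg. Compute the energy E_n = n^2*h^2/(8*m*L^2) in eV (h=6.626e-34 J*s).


E = n^2 * h^2 / (8 * m * L^2)
= 1^2 * (6.626e-34)^2 / (8 * 9.109e-31 * (1.12e-9)^2)
= 1 * 4.3904e-67 / (8 * 9.109e-31 * 1.2544e-18)
= 4.8029e-20 J
= 0.2998 eV

0.2998


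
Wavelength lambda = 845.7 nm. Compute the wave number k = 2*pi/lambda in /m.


k = 2 * pi / lambda
= 6.2832 / (845.7e-9)
= 6.2832 / 8.4570e-07
= 7.4296e+06 /m

7.4296e+06


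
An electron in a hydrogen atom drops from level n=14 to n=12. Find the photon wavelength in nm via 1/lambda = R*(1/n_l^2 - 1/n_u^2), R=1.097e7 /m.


1/lambda = R * (1/n_l^2 - 1/n_u^2)
= 1.097e7 * (1/12^2 - 1/14^2)
= 1.097e7 * (0.006944 - 0.005102)
= 1.097e7 * 0.001842
= 2.0211e+04 /m
lambda = 1 / 2.0211e+04 = 49477.5962 nm

49477.5962


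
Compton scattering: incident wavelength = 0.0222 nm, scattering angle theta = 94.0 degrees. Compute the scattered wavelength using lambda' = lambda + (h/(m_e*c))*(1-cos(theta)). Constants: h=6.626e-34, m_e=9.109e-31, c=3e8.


Compton wavelength: h/(m_e*c) = 2.4247e-12 m
d_lambda = 2.4247e-12 * (1 - cos(94.0 deg))
= 2.4247e-12 * 1.069756
= 2.5938e-12 m = 0.002594 nm
lambda' = 0.0222 + 0.002594
= 0.024794 nm

0.024794


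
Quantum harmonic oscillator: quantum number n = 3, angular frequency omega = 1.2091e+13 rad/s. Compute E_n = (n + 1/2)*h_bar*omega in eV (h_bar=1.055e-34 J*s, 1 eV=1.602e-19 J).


E = (n + 1/2) * h_bar * omega
= (3 + 0.5) * 1.055e-34 * 1.2091e+13
= 3.5 * 1.2756e-21
= 4.4646e-21 J
= 0.0279 eV

0.0279


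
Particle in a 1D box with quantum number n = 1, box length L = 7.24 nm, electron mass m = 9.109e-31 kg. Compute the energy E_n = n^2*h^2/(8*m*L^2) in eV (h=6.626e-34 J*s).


E = n^2 * h^2 / (8 * m * L^2)
= 1^2 * (6.626e-34)^2 / (8 * 9.109e-31 * (7.24e-9)^2)
= 1 * 4.3904e-67 / (8 * 9.109e-31 * 5.2418e-17)
= 1.1494e-21 J
= 0.0072 eV

0.0072


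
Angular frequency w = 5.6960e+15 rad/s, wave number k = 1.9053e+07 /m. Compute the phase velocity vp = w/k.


vp = w / k
= 5.6960e+15 / 1.9053e+07
= 2.9896e+08 m/s

2.9896e+08


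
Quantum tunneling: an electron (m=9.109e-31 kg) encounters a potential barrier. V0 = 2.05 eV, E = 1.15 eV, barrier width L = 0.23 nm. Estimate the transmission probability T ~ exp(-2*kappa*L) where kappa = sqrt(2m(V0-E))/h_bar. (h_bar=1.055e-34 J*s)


V0 - E = 0.9 eV = 1.4418e-19 J
kappa = sqrt(2 * m * (V0-E)) / h_bar
= sqrt(2 * 9.109e-31 * 1.4418e-19) / 1.055e-34
= 4.8579e+09 /m
2*kappa*L = 2 * 4.8579e+09 * 0.23e-9
= 2.2346
T = exp(-2.2346) = 1.070303e-01

1.070303e-01


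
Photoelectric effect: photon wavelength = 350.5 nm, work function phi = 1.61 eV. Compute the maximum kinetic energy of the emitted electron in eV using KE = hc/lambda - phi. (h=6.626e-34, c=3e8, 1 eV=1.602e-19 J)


E_photon = hc / lambda
= (6.626e-34)(3e8) / (350.5e-9)
= 5.6713e-19 J
= 3.5402 eV
KE = E_photon - phi
= 3.5402 - 1.61
= 1.9302 eV

1.9302


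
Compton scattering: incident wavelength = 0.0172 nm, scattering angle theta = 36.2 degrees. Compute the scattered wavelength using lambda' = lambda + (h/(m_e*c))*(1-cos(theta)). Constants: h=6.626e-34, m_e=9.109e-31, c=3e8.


Compton wavelength: h/(m_e*c) = 2.4247e-12 m
d_lambda = 2.4247e-12 * (1 - cos(36.2 deg))
= 2.4247e-12 * 0.19304
= 4.6806e-13 m = 0.000468 nm
lambda' = 0.0172 + 0.000468
= 0.017668 nm

0.017668


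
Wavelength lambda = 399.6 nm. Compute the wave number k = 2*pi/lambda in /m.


k = 2 * pi / lambda
= 6.2832 / (399.6e-9)
= 6.2832 / 3.9960e-07
= 1.5724e+07 /m

1.5724e+07


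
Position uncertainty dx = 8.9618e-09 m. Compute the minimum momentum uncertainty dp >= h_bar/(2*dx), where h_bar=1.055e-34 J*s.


dp = h_bar / (2 * dx)
= 1.055e-34 / (2 * 8.9618e-09)
= 1.055e-34 / 1.7924e-08
= 5.8861e-27 kg*m/s

5.8861e-27


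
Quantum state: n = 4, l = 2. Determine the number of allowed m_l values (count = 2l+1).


m_l ranges from -l to +l in integer steps
So m_l goes from -2 to +2
Count = 2l + 1 = 2*2 + 1
= 5

5


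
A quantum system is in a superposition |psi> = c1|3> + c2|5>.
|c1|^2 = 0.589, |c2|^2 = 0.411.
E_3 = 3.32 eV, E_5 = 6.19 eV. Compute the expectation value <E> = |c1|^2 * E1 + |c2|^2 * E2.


<E> = |c1|^2 * E1 + |c2|^2 * E2
= 0.589 * 3.32 + 0.411 * 6.19
= 1.9555 + 2.5441
= 4.4996 eV

4.4996


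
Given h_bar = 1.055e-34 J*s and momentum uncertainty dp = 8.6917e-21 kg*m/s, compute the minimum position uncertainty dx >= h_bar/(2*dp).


dx = h_bar / (2 * dp)
= 1.055e-34 / (2 * 8.6917e-21)
= 1.055e-34 / 1.7383e-20
= 6.0690e-15 m

6.0690e-15


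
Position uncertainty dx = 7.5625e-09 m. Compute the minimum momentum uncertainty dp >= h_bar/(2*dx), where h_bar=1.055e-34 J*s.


dp = h_bar / (2 * dx)
= 1.055e-34 / (2 * 7.5625e-09)
= 1.055e-34 / 1.5125e-08
= 6.9752e-27 kg*m/s

6.9752e-27


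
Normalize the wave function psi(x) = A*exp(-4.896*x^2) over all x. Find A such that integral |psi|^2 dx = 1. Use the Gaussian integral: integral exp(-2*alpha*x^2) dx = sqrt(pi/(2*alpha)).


integral |psi|^2 dx = A^2 * sqrt(pi/(2*alpha)) = 1
A^2 = sqrt(2*alpha/pi)
= sqrt(2 * 4.896 / pi)
= 1.765472
A = sqrt(1.765472)
= 1.3287

1.3287


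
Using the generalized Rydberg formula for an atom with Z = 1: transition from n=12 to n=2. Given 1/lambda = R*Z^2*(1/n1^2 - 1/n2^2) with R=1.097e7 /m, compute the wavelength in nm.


1/lambda = R * Z^2 * (1/n1^2 - 1/n2^2)
= 1.097e7 * 1^2 * (1/2^2 - 1/12^2)
= 1.097e7 * 1 * (0.25 - 0.006944)
= 2.6663e+06 /m
lambda = 1 / 2.6663e+06
= 375.0488 nm

375.0488


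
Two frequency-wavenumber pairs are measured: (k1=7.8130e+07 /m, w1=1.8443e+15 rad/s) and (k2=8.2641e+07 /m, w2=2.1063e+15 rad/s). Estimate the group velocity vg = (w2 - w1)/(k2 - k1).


vg = (w2 - w1) / (k2 - k1)
= (2.1063e+15 - 1.8443e+15) / (8.2641e+07 - 7.8130e+07)
= 2.6200e+14 / 4.5110e+06
= 5.8080e+07 m/s

5.8080e+07


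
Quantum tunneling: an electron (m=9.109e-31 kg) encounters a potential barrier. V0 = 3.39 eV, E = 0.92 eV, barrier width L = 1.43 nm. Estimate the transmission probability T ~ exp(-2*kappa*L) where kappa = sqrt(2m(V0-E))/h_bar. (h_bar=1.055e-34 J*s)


V0 - E = 2.47 eV = 3.9569e-19 J
kappa = sqrt(2 * m * (V0-E)) / h_bar
= sqrt(2 * 9.109e-31 * 3.9569e-19) / 1.055e-34
= 8.0478e+09 /m
2*kappa*L = 2 * 8.0478e+09 * 1.43e-9
= 23.0167
T = exp(-23.0167) = 1.009161e-10

1.009161e-10


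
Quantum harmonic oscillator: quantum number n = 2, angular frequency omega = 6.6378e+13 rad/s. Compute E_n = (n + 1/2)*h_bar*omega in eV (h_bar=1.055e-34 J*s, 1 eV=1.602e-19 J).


E = (n + 1/2) * h_bar * omega
= (2 + 0.5) * 1.055e-34 * 6.6378e+13
= 2.5 * 7.0029e-21
= 1.7507e-20 J
= 0.1093 eV

0.1093


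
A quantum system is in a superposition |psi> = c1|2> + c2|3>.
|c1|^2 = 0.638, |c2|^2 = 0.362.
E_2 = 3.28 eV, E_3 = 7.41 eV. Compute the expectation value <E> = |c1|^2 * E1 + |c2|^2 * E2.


<E> = |c1|^2 * E1 + |c2|^2 * E2
= 0.638 * 3.28 + 0.362 * 7.41
= 2.0926 + 2.6824
= 4.7751 eV

4.7751


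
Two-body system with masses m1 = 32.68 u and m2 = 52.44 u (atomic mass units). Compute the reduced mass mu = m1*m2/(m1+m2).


mu = m1 * m2 / (m1 + m2)
= 32.68 * 52.44 / (32.68 + 52.44)
= 1713.7392 / 85.12
= 20.1332 u

20.1332


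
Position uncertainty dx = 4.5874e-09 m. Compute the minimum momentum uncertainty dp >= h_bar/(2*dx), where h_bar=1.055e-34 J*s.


dp = h_bar / (2 * dx)
= 1.055e-34 / (2 * 4.5874e-09)
= 1.055e-34 / 9.1748e-09
= 1.1499e-26 kg*m/s

1.1499e-26


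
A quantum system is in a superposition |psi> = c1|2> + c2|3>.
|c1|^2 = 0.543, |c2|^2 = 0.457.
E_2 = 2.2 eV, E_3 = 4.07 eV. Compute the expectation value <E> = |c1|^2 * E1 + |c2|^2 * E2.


<E> = |c1|^2 * E1 + |c2|^2 * E2
= 0.543 * 2.2 + 0.457 * 4.07
= 1.1946 + 1.86
= 3.0546 eV

3.0546


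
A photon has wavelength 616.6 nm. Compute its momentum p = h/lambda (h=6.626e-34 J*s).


p = h / lambda
= 6.626e-34 / (616.6e-9)
= 6.626e-34 / 6.1660e-07
= 1.0746e-27 kg*m/s

1.0746e-27


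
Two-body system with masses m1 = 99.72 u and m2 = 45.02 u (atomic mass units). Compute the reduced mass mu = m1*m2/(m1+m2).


mu = m1 * m2 / (m1 + m2)
= 99.72 * 45.02 / (99.72 + 45.02)
= 4489.3944 / 144.74
= 31.017 u

31.017


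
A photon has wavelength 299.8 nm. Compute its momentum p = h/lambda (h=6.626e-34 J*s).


p = h / lambda
= 6.626e-34 / (299.8e-9)
= 6.626e-34 / 2.9980e-07
= 2.2101e-27 kg*m/s

2.2101e-27


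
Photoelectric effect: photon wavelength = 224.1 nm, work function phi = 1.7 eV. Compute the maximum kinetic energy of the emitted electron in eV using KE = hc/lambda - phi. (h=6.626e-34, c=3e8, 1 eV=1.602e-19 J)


E_photon = hc / lambda
= (6.626e-34)(3e8) / (224.1e-9)
= 8.8701e-19 J
= 5.5369 eV
KE = E_photon - phi
= 5.5369 - 1.7
= 3.8369 eV

3.8369


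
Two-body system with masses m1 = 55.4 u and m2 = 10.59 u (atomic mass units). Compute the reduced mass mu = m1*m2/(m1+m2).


mu = m1 * m2 / (m1 + m2)
= 55.4 * 10.59 / (55.4 + 10.59)
= 586.686 / 65.99
= 8.8905 u

8.8905


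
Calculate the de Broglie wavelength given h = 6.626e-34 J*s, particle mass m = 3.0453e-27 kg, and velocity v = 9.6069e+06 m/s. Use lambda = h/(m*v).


lambda = h / (m * v)
= 6.626e-34 / (3.0453e-27 * 9.6069e+06)
= 6.626e-34 / 2.9256e-20
= 2.2648e-14 m

2.2648e-14


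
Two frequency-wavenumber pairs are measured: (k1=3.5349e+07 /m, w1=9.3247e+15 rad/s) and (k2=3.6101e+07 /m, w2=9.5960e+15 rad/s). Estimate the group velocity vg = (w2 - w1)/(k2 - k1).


vg = (w2 - w1) / (k2 - k1)
= (9.5960e+15 - 9.3247e+15) / (3.6101e+07 - 3.5349e+07)
= 2.7130e+14 / 7.5200e+05
= 3.6077e+08 m/s

3.6077e+08


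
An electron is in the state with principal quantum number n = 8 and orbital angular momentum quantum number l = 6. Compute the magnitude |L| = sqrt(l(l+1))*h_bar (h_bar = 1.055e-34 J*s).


L = sqrt(l*(l+1)) * h_bar
= sqrt(6 * 7) * 1.055e-34
= sqrt(42) * 1.055e-34
= 6.4807 * 1.055e-34
= 6.8372e-34 J*s

6.8372e-34


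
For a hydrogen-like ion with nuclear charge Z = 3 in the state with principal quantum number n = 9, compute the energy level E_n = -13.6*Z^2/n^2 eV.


E_n = -13.6 * Z^2 / n^2
= -13.6 * 3^2 / 9^2
= -13.6 * 9 / 81
= -1.5111 eV

-1.5111


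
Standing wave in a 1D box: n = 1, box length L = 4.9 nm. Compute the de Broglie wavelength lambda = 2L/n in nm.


lambda = 2L / n
= 2 * 4.9 / 1
= 9.8 / 1
= 9.8 nm

9.8


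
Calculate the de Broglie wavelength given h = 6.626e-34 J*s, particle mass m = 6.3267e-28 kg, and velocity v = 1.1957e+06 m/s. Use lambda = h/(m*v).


lambda = h / (m * v)
= 6.626e-34 / (6.3267e-28 * 1.1957e+06)
= 6.626e-34 / 7.5648e-22
= 8.7589e-13 m

8.7589e-13


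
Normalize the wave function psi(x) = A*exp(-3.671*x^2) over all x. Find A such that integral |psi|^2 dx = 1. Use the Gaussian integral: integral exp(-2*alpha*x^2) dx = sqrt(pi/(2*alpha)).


integral |psi|^2 dx = A^2 * sqrt(pi/(2*alpha)) = 1
A^2 = sqrt(2*alpha/pi)
= sqrt(2 * 3.671 / pi)
= 1.528735
A = sqrt(1.528735)
= 1.2364

1.2364


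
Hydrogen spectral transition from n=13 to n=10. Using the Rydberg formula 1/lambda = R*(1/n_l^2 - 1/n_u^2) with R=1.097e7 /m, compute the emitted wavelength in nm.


1/lambda = R * (1/n_l^2 - 1/n_u^2)
= 1.097e7 * (1/10^2 - 1/13^2)
= 1.097e7 * (0.01 - 0.005917)
= 1.097e7 * 0.004083
= 4.4789e+04 /m
lambda = 1 / 4.4789e+04 = 22327.0316 nm

22327.0316


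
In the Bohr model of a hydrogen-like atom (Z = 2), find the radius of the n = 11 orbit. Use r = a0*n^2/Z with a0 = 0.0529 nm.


r = a0 * n^2 / Z
= 0.0529 * 11^2 / 2
= 0.0529 * 121 / 2
= 3.2005 nm

3.2005


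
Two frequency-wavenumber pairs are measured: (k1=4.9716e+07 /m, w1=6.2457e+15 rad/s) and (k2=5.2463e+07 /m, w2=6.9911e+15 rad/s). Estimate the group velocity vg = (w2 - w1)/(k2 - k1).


vg = (w2 - w1) / (k2 - k1)
= (6.9911e+15 - 6.2457e+15) / (5.2463e+07 - 4.9716e+07)
= 7.4540e+14 / 2.7470e+06
= 2.7135e+08 m/s

2.7135e+08


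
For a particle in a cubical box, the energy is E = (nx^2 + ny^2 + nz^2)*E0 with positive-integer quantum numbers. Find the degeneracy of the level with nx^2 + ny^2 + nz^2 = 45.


Enumerate all (nx, ny, nz) with nx^2 + ny^2 + nz^2 = 45:
(2,4,5)
(2,5,4)
(4,2,5)
(4,5,2)
(5,2,4)
(5,4,2)
Total degeneracy = 6

6


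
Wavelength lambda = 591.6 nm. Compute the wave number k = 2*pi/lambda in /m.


k = 2 * pi / lambda
= 6.2832 / (591.6e-9)
= 6.2832 / 5.9160e-07
= 1.0621e+07 /m

1.0621e+07


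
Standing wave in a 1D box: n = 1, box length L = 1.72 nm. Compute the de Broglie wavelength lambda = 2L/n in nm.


lambda = 2L / n
= 2 * 1.72 / 1
= 3.44 / 1
= 3.44 nm

3.44


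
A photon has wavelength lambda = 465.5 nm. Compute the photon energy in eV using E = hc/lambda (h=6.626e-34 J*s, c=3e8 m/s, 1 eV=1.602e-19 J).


E = hc / lambda
= (6.626e-34)(3e8) / (465.5e-9)
= 1.9878e-25 / 4.6550e-07
= 4.2702e-19 J
Converting to eV: 4.2702e-19 / 1.602e-19
= 2.6656 eV

2.6656


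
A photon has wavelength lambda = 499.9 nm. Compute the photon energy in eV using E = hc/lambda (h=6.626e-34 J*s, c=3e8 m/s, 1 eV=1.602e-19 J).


E = hc / lambda
= (6.626e-34)(3e8) / (499.9e-9)
= 1.9878e-25 / 4.9990e-07
= 3.9764e-19 J
Converting to eV: 3.9764e-19 / 1.602e-19
= 2.4821 eV

2.4821


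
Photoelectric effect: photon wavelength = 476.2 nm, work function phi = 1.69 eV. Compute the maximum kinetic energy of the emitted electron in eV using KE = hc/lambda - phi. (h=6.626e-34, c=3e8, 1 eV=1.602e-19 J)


E_photon = hc / lambda
= (6.626e-34)(3e8) / (476.2e-9)
= 4.1743e-19 J
= 2.6057 eV
KE = E_photon - phi
= 2.6057 - 1.69
= 0.9157 eV

0.9157


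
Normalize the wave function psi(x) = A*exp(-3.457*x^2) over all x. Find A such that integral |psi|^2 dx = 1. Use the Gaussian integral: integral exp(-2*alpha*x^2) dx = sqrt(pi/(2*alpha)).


integral |psi|^2 dx = A^2 * sqrt(pi/(2*alpha)) = 1
A^2 = sqrt(2*alpha/pi)
= sqrt(2 * 3.457 / pi)
= 1.483508
A = sqrt(1.483508)
= 1.218

1.218


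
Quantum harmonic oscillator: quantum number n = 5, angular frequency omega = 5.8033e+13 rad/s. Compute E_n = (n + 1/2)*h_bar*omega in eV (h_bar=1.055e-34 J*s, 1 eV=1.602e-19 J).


E = (n + 1/2) * h_bar * omega
= (5 + 0.5) * 1.055e-34 * 5.8033e+13
= 5.5 * 6.1225e-21
= 3.3674e-20 J
= 0.2102 eV

0.2102


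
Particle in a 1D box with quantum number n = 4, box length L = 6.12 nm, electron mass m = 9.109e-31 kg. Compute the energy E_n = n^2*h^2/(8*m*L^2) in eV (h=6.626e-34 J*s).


E = n^2 * h^2 / (8 * m * L^2)
= 4^2 * (6.626e-34)^2 / (8 * 9.109e-31 * (6.12e-9)^2)
= 16 * 4.3904e-67 / (8 * 9.109e-31 * 3.7454e-17)
= 2.5737e-20 J
= 0.1607 eV

0.1607


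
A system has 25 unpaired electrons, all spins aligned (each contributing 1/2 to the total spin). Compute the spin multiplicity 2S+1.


Total spin S = N * (1/2) = 25 * 0.5 = 12.5
Spin multiplicity = 2S + 1
= 2 * 12.5 + 1
= 26

26


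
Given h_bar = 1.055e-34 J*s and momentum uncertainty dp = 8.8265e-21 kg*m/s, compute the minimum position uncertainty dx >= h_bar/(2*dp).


dx = h_bar / (2 * dp)
= 1.055e-34 / (2 * 8.8265e-21)
= 1.055e-34 / 1.7653e-20
= 5.9763e-15 m

5.9763e-15


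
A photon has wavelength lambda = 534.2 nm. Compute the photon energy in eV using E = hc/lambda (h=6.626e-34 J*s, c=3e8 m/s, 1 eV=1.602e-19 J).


E = hc / lambda
= (6.626e-34)(3e8) / (534.2e-9)
= 1.9878e-25 / 5.3420e-07
= 3.7211e-19 J
Converting to eV: 3.7211e-19 / 1.602e-19
= 2.3228 eV

2.3228


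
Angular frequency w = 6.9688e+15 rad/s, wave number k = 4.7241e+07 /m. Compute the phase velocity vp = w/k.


vp = w / k
= 6.9688e+15 / 4.7241e+07
= 1.4752e+08 m/s

1.4752e+08


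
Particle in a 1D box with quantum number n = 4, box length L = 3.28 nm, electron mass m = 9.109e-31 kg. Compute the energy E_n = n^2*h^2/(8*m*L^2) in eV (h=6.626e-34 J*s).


E = n^2 * h^2 / (8 * m * L^2)
= 4^2 * (6.626e-34)^2 / (8 * 9.109e-31 * (3.28e-9)^2)
= 16 * 4.3904e-67 / (8 * 9.109e-31 * 1.0758e-17)
= 8.9601e-20 J
= 0.5593 eV

0.5593


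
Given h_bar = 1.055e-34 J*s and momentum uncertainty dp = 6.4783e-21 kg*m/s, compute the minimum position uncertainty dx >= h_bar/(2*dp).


dx = h_bar / (2 * dp)
= 1.055e-34 / (2 * 6.4783e-21)
= 1.055e-34 / 1.2957e-20
= 8.1426e-15 m

8.1426e-15


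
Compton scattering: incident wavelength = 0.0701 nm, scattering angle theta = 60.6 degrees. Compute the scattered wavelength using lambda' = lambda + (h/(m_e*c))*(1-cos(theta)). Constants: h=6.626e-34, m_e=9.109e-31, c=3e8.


Compton wavelength: h/(m_e*c) = 2.4247e-12 m
d_lambda = 2.4247e-12 * (1 - cos(60.6 deg))
= 2.4247e-12 * 0.509096
= 1.2344e-12 m = 0.001234 nm
lambda' = 0.0701 + 0.001234
= 0.071334 nm

0.071334


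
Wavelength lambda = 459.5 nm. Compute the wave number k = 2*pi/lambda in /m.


k = 2 * pi / lambda
= 6.2832 / (459.5e-9)
= 6.2832 / 4.5950e-07
= 1.3674e+07 /m

1.3674e+07


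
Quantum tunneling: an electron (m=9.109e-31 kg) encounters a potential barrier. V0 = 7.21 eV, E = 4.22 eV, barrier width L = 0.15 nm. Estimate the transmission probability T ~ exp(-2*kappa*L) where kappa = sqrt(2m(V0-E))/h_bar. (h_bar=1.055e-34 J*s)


V0 - E = 2.99 eV = 4.7900e-19 J
kappa = sqrt(2 * m * (V0-E)) / h_bar
= sqrt(2 * 9.109e-31 * 4.7900e-19) / 1.055e-34
= 8.8545e+09 /m
2*kappa*L = 2 * 8.8545e+09 * 0.15e-9
= 2.6564
T = exp(-2.6564) = 7.020370e-02

7.020370e-02


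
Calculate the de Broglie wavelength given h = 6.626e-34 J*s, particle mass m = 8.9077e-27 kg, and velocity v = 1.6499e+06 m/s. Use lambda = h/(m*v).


lambda = h / (m * v)
= 6.626e-34 / (8.9077e-27 * 1.6499e+06)
= 6.626e-34 / 1.4697e-20
= 4.5085e-14 m

4.5085e-14


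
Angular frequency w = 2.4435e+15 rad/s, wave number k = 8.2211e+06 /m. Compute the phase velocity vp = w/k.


vp = w / k
= 2.4435e+15 / 8.2211e+06
= 2.9722e+08 m/s

2.9722e+08


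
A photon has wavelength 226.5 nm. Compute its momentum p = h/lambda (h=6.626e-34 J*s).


p = h / lambda
= 6.626e-34 / (226.5e-9)
= 6.626e-34 / 2.2650e-07
= 2.9254e-27 kg*m/s

2.9254e-27


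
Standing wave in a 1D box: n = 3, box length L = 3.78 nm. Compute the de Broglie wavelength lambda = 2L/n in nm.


lambda = 2L / n
= 2 * 3.78 / 3
= 7.56 / 3
= 2.52 nm

2.52


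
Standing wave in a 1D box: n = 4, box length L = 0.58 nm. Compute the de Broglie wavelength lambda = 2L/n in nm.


lambda = 2L / n
= 2 * 0.58 / 4
= 1.16 / 4
= 0.29 nm

0.29


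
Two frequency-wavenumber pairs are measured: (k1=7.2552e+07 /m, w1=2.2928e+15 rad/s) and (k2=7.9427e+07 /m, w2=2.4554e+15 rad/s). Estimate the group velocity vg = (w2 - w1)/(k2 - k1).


vg = (w2 - w1) / (k2 - k1)
= (2.4554e+15 - 2.2928e+15) / (7.9427e+07 - 7.2552e+07)
= 1.6260e+14 / 6.8750e+06
= 2.3651e+07 m/s

2.3651e+07


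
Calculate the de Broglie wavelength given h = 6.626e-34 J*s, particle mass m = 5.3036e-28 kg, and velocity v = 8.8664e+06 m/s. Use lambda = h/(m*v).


lambda = h / (m * v)
= 6.626e-34 / (5.3036e-28 * 8.8664e+06)
= 6.626e-34 / 4.7024e-21
= 1.4091e-13 m

1.4091e-13


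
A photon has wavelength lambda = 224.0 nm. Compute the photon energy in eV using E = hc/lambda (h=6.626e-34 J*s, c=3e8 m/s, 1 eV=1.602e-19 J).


E = hc / lambda
= (6.626e-34)(3e8) / (224.0e-9)
= 1.9878e-25 / 2.2400e-07
= 8.8741e-19 J
Converting to eV: 8.8741e-19 / 1.602e-19
= 5.5394 eV

5.5394


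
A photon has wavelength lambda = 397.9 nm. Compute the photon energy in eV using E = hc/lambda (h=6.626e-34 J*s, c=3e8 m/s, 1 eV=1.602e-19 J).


E = hc / lambda
= (6.626e-34)(3e8) / (397.9e-9)
= 1.9878e-25 / 3.9790e-07
= 4.9957e-19 J
Converting to eV: 4.9957e-19 / 1.602e-19
= 3.1184 eV

3.1184


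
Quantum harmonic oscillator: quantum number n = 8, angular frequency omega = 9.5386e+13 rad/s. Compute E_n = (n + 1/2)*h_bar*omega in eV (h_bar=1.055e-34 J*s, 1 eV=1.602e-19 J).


E = (n + 1/2) * h_bar * omega
= (8 + 0.5) * 1.055e-34 * 9.5386e+13
= 8.5 * 1.0063e-20
= 8.5537e-20 J
= 0.5339 eV

0.5339


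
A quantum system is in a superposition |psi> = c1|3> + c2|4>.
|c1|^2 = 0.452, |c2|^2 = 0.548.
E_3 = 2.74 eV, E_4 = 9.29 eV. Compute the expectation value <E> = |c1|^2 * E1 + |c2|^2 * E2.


<E> = |c1|^2 * E1 + |c2|^2 * E2
= 0.452 * 2.74 + 0.548 * 9.29
= 1.2385 + 5.0909
= 6.3294 eV

6.3294


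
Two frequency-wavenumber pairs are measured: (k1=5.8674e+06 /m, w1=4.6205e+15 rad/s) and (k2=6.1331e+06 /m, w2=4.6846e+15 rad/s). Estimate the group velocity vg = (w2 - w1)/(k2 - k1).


vg = (w2 - w1) / (k2 - k1)
= (4.6846e+15 - 4.6205e+15) / (6.1331e+06 - 5.8674e+06)
= 6.4100e+13 / 2.6570e+05
= 2.4125e+08 m/s

2.4125e+08


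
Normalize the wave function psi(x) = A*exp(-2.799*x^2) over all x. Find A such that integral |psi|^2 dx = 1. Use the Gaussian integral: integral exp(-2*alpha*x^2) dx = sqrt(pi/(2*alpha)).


integral |psi|^2 dx = A^2 * sqrt(pi/(2*alpha)) = 1
A^2 = sqrt(2*alpha/pi)
= sqrt(2 * 2.799 / pi)
= 1.334878
A = sqrt(1.334878)
= 1.1554

1.1554


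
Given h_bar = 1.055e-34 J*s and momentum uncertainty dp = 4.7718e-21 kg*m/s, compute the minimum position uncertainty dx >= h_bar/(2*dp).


dx = h_bar / (2 * dp)
= 1.055e-34 / (2 * 4.7718e-21)
= 1.055e-34 / 9.5436e-21
= 1.1055e-14 m

1.1055e-14


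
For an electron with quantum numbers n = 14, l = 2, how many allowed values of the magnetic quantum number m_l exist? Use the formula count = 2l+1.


m_l ranges from -l to +l in integer steps
So m_l goes from -2 to +2
Count = 2l + 1 = 2*2 + 1
= 5

5


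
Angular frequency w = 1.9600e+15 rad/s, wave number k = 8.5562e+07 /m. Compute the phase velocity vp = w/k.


vp = w / k
= 1.9600e+15 / 8.5562e+07
= 2.2907e+07 m/s

2.2907e+07


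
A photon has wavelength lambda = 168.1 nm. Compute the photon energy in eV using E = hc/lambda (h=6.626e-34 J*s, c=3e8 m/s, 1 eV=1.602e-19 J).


E = hc / lambda
= (6.626e-34)(3e8) / (168.1e-9)
= 1.9878e-25 / 1.6810e-07
= 1.1825e-18 J
Converting to eV: 1.1825e-18 / 1.602e-19
= 7.3815 eV

7.3815


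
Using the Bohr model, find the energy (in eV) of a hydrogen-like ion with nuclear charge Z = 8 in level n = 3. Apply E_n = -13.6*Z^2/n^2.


E_n = -13.6 * Z^2 / n^2
= -13.6 * 8^2 / 3^2
= -13.6 * 64 / 9
= -96.7111 eV

-96.7111


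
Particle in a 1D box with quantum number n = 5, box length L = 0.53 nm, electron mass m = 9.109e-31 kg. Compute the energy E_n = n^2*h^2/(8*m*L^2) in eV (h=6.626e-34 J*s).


E = n^2 * h^2 / (8 * m * L^2)
= 5^2 * (6.626e-34)^2 / (8 * 9.109e-31 * (0.53e-9)^2)
= 25 * 4.3904e-67 / (8 * 9.109e-31 * 2.8090e-19)
= 5.3620e-18 J
= 33.4709 eV

33.4709


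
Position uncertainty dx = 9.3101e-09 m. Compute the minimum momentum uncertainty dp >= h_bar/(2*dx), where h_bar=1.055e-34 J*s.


dp = h_bar / (2 * dx)
= 1.055e-34 / (2 * 9.3101e-09)
= 1.055e-34 / 1.8620e-08
= 5.6659e-27 kg*m/s

5.6659e-27


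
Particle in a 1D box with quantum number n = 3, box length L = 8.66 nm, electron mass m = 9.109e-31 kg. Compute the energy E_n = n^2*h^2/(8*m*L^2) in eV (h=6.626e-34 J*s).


E = n^2 * h^2 / (8 * m * L^2)
= 3^2 * (6.626e-34)^2 / (8 * 9.109e-31 * (8.66e-9)^2)
= 9 * 4.3904e-67 / (8 * 9.109e-31 * 7.4996e-17)
= 7.2302e-21 J
= 0.0451 eV

0.0451


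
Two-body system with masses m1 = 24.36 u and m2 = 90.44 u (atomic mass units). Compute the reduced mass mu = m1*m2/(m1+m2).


mu = m1 * m2 / (m1 + m2)
= 24.36 * 90.44 / (24.36 + 90.44)
= 2203.1184 / 114.8
= 19.1909 u

19.1909


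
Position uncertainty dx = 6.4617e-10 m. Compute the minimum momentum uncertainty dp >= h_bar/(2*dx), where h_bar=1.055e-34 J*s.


dp = h_bar / (2 * dx)
= 1.055e-34 / (2 * 6.4617e-10)
= 1.055e-34 / 1.2923e-09
= 8.1635e-26 kg*m/s

8.1635e-26


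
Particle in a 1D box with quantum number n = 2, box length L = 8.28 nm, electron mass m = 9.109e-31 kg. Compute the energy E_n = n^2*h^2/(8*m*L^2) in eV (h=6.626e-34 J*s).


E = n^2 * h^2 / (8 * m * L^2)
= 2^2 * (6.626e-34)^2 / (8 * 9.109e-31 * (8.28e-9)^2)
= 4 * 4.3904e-67 / (8 * 9.109e-31 * 6.8558e-17)
= 3.5151e-21 J
= 0.0219 eV

0.0219


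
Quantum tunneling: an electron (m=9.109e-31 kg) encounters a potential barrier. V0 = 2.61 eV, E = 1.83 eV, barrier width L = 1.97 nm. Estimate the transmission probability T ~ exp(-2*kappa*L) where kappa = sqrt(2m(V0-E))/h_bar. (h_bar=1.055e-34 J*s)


V0 - E = 0.78 eV = 1.2496e-19 J
kappa = sqrt(2 * m * (V0-E)) / h_bar
= sqrt(2 * 9.109e-31 * 1.2496e-19) / 1.055e-34
= 4.5225e+09 /m
2*kappa*L = 2 * 4.5225e+09 * 1.97e-9
= 17.8186
T = exp(-17.8186) = 1.825982e-08

1.825982e-08


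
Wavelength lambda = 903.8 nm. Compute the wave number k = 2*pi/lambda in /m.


k = 2 * pi / lambda
= 6.2832 / (903.8e-9)
= 6.2832 / 9.0380e-07
= 6.9520e+06 /m

6.9520e+06


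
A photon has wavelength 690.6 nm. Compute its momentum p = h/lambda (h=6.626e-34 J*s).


p = h / lambda
= 6.626e-34 / (690.6e-9)
= 6.626e-34 / 6.9060e-07
= 9.5946e-28 kg*m/s

9.5946e-28


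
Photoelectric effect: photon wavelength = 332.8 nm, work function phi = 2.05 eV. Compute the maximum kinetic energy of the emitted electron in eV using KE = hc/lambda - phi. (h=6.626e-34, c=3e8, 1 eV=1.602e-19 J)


E_photon = hc / lambda
= (6.626e-34)(3e8) / (332.8e-9)
= 5.9730e-19 J
= 3.7284 eV
KE = E_photon - phi
= 3.7284 - 2.05
= 1.6784 eV

1.6784


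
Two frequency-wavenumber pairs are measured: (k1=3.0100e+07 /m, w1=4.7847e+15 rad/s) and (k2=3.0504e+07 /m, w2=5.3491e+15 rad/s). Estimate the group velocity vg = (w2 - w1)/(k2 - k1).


vg = (w2 - w1) / (k2 - k1)
= (5.3491e+15 - 4.7847e+15) / (3.0504e+07 - 3.0100e+07)
= 5.6440e+14 / 4.0400e+05
= 1.3970e+09 m/s

1.3970e+09


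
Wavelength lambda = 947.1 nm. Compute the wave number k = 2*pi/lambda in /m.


k = 2 * pi / lambda
= 6.2832 / (947.1e-9)
= 6.2832 / 9.4710e-07
= 6.6341e+06 /m

6.6341e+06


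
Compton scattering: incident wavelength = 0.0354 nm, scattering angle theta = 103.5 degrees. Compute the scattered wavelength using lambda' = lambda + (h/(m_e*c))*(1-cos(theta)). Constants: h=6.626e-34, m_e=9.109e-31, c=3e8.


Compton wavelength: h/(m_e*c) = 2.4247e-12 m
d_lambda = 2.4247e-12 * (1 - cos(103.5 deg))
= 2.4247e-12 * 1.233445
= 2.9907e-12 m = 0.002991 nm
lambda' = 0.0354 + 0.002991
= 0.038391 nm

0.038391


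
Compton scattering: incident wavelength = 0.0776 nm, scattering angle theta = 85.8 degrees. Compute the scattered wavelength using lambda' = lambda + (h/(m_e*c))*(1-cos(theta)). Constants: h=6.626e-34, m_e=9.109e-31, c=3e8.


Compton wavelength: h/(m_e*c) = 2.4247e-12 m
d_lambda = 2.4247e-12 * (1 - cos(85.8 deg))
= 2.4247e-12 * 0.926762
= 2.2471e-12 m = 0.002247 nm
lambda' = 0.0776 + 0.002247
= 0.079847 nm

0.079847


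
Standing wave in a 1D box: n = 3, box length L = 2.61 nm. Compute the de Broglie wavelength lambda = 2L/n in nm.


lambda = 2L / n
= 2 * 2.61 / 3
= 5.22 / 3
= 1.74 nm

1.74


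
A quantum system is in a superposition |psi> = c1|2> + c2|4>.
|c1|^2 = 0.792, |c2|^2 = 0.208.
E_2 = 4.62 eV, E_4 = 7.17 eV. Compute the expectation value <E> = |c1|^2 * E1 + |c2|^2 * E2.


<E> = |c1|^2 * E1 + |c2|^2 * E2
= 0.792 * 4.62 + 0.208 * 7.17
= 3.659 + 1.4914
= 5.1504 eV

5.1504


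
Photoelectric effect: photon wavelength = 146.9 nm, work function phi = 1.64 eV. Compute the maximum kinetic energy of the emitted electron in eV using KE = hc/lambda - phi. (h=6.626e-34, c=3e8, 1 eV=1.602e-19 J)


E_photon = hc / lambda
= (6.626e-34)(3e8) / (146.9e-9)
= 1.3532e-18 J
= 8.4467 eV
KE = E_photon - phi
= 8.4467 - 1.64
= 6.8067 eV

6.8067


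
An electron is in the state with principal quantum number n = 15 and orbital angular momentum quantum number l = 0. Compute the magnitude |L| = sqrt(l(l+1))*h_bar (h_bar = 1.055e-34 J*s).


L = sqrt(l*(l+1)) * h_bar
= sqrt(0 * 1) * 1.055e-34
= sqrt(0) * 1.055e-34
= 0.0 * 1.055e-34
= 0.0000e+00 J*s

0.0000e+00


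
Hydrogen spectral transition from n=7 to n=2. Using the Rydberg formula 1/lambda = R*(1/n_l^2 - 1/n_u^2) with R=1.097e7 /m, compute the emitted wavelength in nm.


1/lambda = R * (1/n_l^2 - 1/n_u^2)
= 1.097e7 * (1/2^2 - 1/7^2)
= 1.097e7 * (0.25 - 0.020408)
= 1.097e7 * 0.229592
= 2.5186e+06 /m
lambda = 1 / 2.5186e+06 = 397.0424 nm

397.0424


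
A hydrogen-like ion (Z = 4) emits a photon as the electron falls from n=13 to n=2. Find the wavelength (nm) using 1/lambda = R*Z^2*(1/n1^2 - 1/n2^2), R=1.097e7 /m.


1/lambda = R * Z^2 * (1/n1^2 - 1/n2^2)
= 1.097e7 * 4^2 * (1/2^2 - 1/13^2)
= 1.097e7 * 16 * (0.25 - 0.005917)
= 4.2841e+07 /m
lambda = 1 / 4.2841e+07
= 23.3419 nm

23.3419


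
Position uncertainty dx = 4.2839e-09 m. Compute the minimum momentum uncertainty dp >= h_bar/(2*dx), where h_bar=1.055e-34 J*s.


dp = h_bar / (2 * dx)
= 1.055e-34 / (2 * 4.2839e-09)
= 1.055e-34 / 8.5678e-09
= 1.2314e-26 kg*m/s

1.2314e-26


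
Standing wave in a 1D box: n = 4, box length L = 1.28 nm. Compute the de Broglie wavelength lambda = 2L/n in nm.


lambda = 2L / n
= 2 * 1.28 / 4
= 2.56 / 4
= 0.64 nm

0.64


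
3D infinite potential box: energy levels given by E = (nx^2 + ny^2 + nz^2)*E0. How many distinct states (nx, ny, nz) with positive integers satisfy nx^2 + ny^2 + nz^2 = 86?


Enumerate all (nx, ny, nz) with nx^2 + ny^2 + nz^2 = 86:
(1,2,9)
(1,6,7)
(1,7,6)
(1,9,2)
(2,1,9)
(2,9,1)
(5,5,6)
(5,6,5)
(6,1,7)
(6,5,5)
(6,7,1)
(7,1,6)
(7,6,1)
(9,1,2)
(9,2,1)
Total degeneracy = 15

15


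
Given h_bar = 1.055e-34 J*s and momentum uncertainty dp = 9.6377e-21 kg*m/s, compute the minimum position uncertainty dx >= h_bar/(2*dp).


dx = h_bar / (2 * dp)
= 1.055e-34 / (2 * 9.6377e-21)
= 1.055e-34 / 1.9275e-20
= 5.4733e-15 m

5.4733e-15


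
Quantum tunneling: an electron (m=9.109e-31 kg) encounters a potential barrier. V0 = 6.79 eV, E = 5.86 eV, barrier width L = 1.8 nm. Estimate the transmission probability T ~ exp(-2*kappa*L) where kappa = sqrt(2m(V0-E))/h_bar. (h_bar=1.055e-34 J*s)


V0 - E = 0.93 eV = 1.4899e-19 J
kappa = sqrt(2 * m * (V0-E)) / h_bar
= sqrt(2 * 9.109e-31 * 1.4899e-19) / 1.055e-34
= 4.9382e+09 /m
2*kappa*L = 2 * 4.9382e+09 * 1.8e-9
= 17.7776
T = exp(-17.7776) = 1.902333e-08

1.902333e-08


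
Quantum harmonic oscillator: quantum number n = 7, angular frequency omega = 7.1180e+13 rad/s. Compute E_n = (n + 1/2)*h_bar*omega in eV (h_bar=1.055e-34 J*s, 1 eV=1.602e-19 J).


E = (n + 1/2) * h_bar * omega
= (7 + 0.5) * 1.055e-34 * 7.1180e+13
= 7.5 * 7.5095e-21
= 5.6321e-20 J
= 0.3516 eV

0.3516
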